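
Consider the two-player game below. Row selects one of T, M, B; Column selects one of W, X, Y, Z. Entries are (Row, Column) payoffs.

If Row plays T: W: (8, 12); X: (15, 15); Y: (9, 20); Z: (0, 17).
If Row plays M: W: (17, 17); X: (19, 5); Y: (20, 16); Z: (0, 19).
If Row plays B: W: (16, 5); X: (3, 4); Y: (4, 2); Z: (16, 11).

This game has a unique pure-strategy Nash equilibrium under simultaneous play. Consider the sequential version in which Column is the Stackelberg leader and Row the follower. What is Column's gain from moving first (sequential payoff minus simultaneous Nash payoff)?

Work backward from Row's decision.
- W: BR = M, leader payoff 17.
- X: BR = M, leader payoff 5.
- Y: BR = M, leader payoff 16.
- Z: BR = B, leader payoff 11.
Among 17, 5, 16, 11, the best is 17 at W. Subgame-perfect outcome: (M, W) with payoffs (17, 17).
For the simultaneous game, intersect best replies.
Row's best replies: W→M; X→M; Y→M; Z→B.
Column's best replies: T→Y; M→Z; B→Z.
The unique mutual best reply is (B, Z), giving (16, 11).
Column's commitment gain: 17 − 11 = 6.

6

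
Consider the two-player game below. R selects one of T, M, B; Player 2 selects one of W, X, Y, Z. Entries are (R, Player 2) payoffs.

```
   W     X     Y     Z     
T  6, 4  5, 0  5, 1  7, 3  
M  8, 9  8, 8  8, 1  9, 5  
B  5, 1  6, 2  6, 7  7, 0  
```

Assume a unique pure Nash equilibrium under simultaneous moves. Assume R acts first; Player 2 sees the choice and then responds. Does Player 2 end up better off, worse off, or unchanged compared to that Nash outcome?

Backward induction with R moving first.
- T → Player 2 plays W (best of 4, 0, 1, 3); R gets 6.
- M → Player 2 plays W (best of 9, 8, 1, 5); R gets 8.
- B → Player 2 plays Y (best of 1, 2, 7, 0); R gets 6.
R's induced payoffs are 6, 8, 6, so R commits to M. Subgame-perfect outcome: (M, W) with payoffs (8, 9).
For the simultaneous game, intersect best replies.
R's best replies: W→M; X→M; Y→M; Z→M.
Player 2's best replies: T→W; M→W; B→Y.
The unique mutual best reply is (M, W), giving (8, 9).
Player 2 earns 9 sequentially versus 9 at the Nash outcome: unchanged.

unchanged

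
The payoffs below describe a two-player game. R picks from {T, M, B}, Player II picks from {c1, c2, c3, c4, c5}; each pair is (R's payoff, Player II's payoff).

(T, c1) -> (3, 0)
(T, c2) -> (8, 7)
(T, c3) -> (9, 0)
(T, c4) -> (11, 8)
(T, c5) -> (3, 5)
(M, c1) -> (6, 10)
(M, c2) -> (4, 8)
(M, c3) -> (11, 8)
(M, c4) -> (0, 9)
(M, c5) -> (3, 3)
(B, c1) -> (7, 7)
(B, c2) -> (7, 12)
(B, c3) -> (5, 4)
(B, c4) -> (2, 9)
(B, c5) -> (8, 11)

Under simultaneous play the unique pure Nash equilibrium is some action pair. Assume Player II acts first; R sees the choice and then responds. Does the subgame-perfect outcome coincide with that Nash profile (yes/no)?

R best-responds to each possible Player II move:
- c1: R compares 3, 6, 7 and picks B; Player II would get 7.
- c2: R compares 8, 4, 7 and picks T; Player II would get 7.
- c3: R compares 9, 11, 5 and picks M; Player II would get 8.
- c4: R compares 11, 0, 2 and picks T; Player II would get 8.
- c5: R compares 3, 3, 8 and picks B; Player II would get 11.
Among 7, 7, 8, 8, 11, the best is 11 at c5. Subgame-perfect outcome: (B, c5) with payoffs (8, 11).
Under simultaneous play:
R's best replies: c1→B; c2→T; c3→M; c4→T; c5→B.
Player II's best replies: T→c4; M→c1; B→c2.
The unique mutual best reply is (T, c4), giving (11, 8).
Sequential outcome (B, c5) differs from the Nash profile (T, c4).

no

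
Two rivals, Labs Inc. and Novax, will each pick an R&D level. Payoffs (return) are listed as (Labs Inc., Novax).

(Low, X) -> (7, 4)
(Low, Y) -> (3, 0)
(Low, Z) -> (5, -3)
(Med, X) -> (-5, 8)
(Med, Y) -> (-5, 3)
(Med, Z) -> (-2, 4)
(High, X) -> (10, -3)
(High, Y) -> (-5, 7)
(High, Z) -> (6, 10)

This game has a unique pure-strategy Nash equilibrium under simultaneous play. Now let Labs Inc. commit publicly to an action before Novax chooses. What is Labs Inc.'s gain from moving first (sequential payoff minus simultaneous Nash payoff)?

1

Solve by backward induction (Labs Inc. leads).
- Low: Novax compares 4, 0, -3 and picks X; Labs Inc. would get 7.
- Med: Novax compares 8, 3, 4 and picks X; Labs Inc. would get -5.
- High: Novax compares -3, 7, 10 and picks Z; Labs Inc. would get 6.
Among 7, -5, 6, the best is 7 at Low. Subgame-perfect outcome: (Low, X) with payoffs (7, 4).
Now find the simultaneous Nash equilibrium.
Labs Inc.'s best replies: X→High; Y→Low; Z→High.
Novax's best replies: Low→X; Med→X; High→Z.
The unique mutual best reply is (High, Z), giving (6, 10).
Labs Inc.'s commitment gain: 7 − 6 = 1.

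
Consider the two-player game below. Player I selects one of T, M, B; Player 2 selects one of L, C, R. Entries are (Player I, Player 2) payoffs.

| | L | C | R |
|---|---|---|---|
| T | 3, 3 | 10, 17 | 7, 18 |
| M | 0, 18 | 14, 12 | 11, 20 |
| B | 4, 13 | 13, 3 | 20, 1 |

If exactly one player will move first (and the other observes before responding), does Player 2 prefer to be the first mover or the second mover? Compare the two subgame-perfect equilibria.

second

If Player I leads: Player 2's best replies are T→R, M→R, B→L; Player I's induced payoffs 7, 11, 4; outcome (M, R), payoffs (11, 20).
If Player 2 leads: Player I's best replies are L→B, C→M, R→B; Player 2's induced payoffs 13, 12, 1; outcome (B, L), payoffs (4, 13).
Player 2 gets 13 moving first and 20 moving second, so Player 2 prefers to move second.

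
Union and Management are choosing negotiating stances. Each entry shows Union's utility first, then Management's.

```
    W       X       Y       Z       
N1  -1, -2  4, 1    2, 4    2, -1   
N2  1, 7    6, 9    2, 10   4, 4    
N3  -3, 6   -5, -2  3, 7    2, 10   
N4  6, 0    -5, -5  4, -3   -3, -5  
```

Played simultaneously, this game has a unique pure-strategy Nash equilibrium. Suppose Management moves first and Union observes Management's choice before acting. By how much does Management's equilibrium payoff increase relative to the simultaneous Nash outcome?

9

Solve by backward induction (Management leads).
- W: Union compares -1, 1, -3, 6 and picks N4; Management would get 0.
- X: Union compares 4, 6, -5, -5 and picks N2; Management would get 9.
- Y: Union compares 2, 2, 3, 4 and picks N4; Management would get -3.
- Z: Union compares 2, 4, 2, -3 and picks N2; Management would get 4.
Maximizing over 0, 9, -3, 4, Management chooses X. Subgame-perfect outcome: (N2, X) with payoffs (6, 9).
For the simultaneous game, intersect best replies.
Union's best replies: W→N4; X→N2; Y→N4; Z→N2.
Management's best replies: N1→Y; N2→Y; N3→Z; N4→W.
The unique mutual best reply is (N4, W), giving (6, 0).
Management's commitment gain: 9 − 0 = 9.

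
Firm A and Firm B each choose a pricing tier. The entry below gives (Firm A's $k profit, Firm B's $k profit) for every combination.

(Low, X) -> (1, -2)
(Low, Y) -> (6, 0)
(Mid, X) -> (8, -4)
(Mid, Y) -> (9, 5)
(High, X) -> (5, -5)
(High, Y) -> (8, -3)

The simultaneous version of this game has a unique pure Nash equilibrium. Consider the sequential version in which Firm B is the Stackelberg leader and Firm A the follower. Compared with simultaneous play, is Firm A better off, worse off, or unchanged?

Work backward from Firm A's decision.
- X: Firm A compares 1, 8, 5 and picks Mid; Firm B would get -4.
- Y: Firm A compares 6, 9, 8 and picks Mid; Firm B would get 5.
Among -4, 5, the best is 5 at Y. Subgame-perfect outcome: (Mid, Y) with payoffs (9, 5).
Under simultaneous play:
Firm A's best replies: X→Mid; Y→Mid.
Firm B's best replies: Low→Y; Mid→Y; High→Y.
Only (Mid, Y) has each player best-responding; Nash payoffs (9, 5).
Firm A earns 9 sequentially versus 9 at the Nash outcome: unchanged.

unchanged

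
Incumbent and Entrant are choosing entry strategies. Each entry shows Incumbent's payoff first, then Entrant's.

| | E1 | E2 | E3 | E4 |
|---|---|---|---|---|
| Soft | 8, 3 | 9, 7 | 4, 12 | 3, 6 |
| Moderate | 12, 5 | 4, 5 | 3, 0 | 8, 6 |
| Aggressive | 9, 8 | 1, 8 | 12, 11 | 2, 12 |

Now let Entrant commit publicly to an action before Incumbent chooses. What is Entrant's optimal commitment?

E3

Incumbent best-responds to each possible Entrant move:
- E1 → Incumbent plays Moderate (best of 8, 12, 9); Entrant gets 5.
- E2 → Incumbent plays Soft (best of 9, 4, 1); Entrant gets 7.
- E3 → Incumbent plays Aggressive (best of 4, 3, 12); Entrant gets 11.
- E4 → Incumbent plays Moderate (best of 3, 8, 2); Entrant gets 6.
Among 5, 7, 11, 6, the best is 11 at E3. Subgame-perfect outcome: (Aggressive, E3) with payoffs (12, 11).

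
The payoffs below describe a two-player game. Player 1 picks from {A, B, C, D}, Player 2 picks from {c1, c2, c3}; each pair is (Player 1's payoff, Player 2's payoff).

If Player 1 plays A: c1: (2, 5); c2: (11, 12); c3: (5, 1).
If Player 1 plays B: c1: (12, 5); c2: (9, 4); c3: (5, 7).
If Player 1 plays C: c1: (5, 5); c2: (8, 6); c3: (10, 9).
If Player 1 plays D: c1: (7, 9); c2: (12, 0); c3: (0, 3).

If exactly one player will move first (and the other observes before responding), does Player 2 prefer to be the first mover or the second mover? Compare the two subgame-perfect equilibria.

If Player 1 leads: Player 2's best replies are A→c2, B→c3, C→c3, D→c1; Player 1's induced payoffs 11, 5, 10, 7; outcome (A, c2), payoffs (11, 12).
If Player 2 leads: Player 1's best replies are c1→B, c2→D, c3→C; Player 2's induced payoffs 5, 0, 9; outcome (C, c3), payoffs (10, 9).
Player 2 gets 9 moving first and 12 moving second, so Player 2 prefers to move second.

second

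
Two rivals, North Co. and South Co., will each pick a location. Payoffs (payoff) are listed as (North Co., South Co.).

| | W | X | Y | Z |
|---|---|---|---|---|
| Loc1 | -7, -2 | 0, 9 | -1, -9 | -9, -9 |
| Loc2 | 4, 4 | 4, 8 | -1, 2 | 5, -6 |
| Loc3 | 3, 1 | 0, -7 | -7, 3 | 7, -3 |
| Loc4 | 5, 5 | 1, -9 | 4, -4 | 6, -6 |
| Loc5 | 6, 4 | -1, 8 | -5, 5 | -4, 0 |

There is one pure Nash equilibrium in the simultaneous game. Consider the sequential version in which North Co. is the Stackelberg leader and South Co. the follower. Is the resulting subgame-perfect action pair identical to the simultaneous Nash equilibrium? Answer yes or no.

no

Work backward from South Co.'s decision.
- Loc1 → South Co. plays X (best of -2, 9, -9, -9); North Co. gets 0.
- Loc2 → South Co. plays X (best of 4, 8, 2, -6); North Co. gets 4.
- Loc3 → South Co. plays Y (best of 1, -7, 3, -3); North Co. gets -7.
- Loc4 → South Co. plays W (best of 5, -9, -4, -6); North Co. gets 5.
- Loc5 → South Co. plays X (best of 4, 8, 5, 0); North Co. gets -1.
North Co.'s induced payoffs are 0, 4, -7, 5, -1, so North Co. commits to Loc4. Subgame-perfect outcome: (Loc4, W) with payoffs (5, 5).
Under simultaneous play:
North Co.'s best replies: W→Loc5; X→Loc2; Y→Loc4; Z→Loc3.
South Co.'s best replies: Loc1→X; Loc2→X; Loc3→Y; Loc4→W; Loc5→X.
Only (Loc2, X) has each player best-responding; Nash payoffs (4, 8).
Sequential outcome (Loc4, W) differs from the Nash profile (Loc2, X).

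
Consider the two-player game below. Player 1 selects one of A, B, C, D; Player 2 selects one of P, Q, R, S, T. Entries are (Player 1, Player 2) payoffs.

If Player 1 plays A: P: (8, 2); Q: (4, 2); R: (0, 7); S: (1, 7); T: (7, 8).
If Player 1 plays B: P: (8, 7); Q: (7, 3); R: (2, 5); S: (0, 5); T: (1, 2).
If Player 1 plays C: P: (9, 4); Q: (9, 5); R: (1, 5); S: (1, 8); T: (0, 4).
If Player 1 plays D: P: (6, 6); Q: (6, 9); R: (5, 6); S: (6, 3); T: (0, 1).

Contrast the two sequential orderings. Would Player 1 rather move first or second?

first

If Player 1 leads: Player 2's best replies are A→T, B→P, C→S, D→Q; Player 1's induced payoffs 7, 8, 1, 6; outcome (B, P), payoffs (8, 7).
If Player 2 leads: Player 1's best replies are P→C, Q→C, R→D, S→D, T→A; Player 2's induced payoffs 4, 5, 6, 3, 8; outcome (A, T), payoffs (7, 8).
Player 1 gets 8 moving first and 7 moving second, so Player 1 prefers to move first.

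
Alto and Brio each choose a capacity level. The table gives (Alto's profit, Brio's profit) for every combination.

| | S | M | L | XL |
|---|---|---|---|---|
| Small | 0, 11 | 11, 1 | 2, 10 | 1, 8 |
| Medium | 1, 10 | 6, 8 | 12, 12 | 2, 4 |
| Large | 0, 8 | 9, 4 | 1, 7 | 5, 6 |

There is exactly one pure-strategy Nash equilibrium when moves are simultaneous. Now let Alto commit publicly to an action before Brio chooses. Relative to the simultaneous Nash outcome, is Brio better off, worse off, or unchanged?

Brio best-responds to each possible Alto move:
- Small: BR = S, leader payoff 0.
- Medium: BR = L, leader payoff 12.
- Large: BR = S, leader payoff 0.
Maximizing over 0, 12, 0, Alto chooses Medium. Subgame-perfect outcome: (Medium, L) with payoffs (12, 12).
Under simultaneous play:
Alto's best replies: S→Medium; M→Small; L→Medium; XL→Large.
Brio's best replies: Small→S; Medium→L; Large→S.
The unique mutual best reply is (Medium, L), giving (12, 12).
Brio earns 12 sequentially versus 12 at the Nash outcome: unchanged.

unchanged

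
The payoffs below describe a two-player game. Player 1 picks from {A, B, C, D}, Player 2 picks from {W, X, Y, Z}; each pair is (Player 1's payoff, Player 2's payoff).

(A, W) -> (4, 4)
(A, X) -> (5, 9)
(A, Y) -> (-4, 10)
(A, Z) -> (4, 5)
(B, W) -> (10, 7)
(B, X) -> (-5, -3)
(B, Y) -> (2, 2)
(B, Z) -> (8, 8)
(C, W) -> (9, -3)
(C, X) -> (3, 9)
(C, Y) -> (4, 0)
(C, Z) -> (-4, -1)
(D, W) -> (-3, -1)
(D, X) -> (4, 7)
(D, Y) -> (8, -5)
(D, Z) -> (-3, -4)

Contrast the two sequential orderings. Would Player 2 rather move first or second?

first

If Player 1 leads: Player 2's best replies are A→Y, B→Z, C→X, D→X; Player 1's induced payoffs -4, 8, 3, 4; outcome (B, Z), payoffs (8, 8).
If Player 2 leads: Player 1's best replies are W→B, X→A, Y→D, Z→B; Player 2's induced payoffs 7, 9, -5, 8; outcome (A, X), payoffs (5, 9).
Player 2 gets 9 moving first and 8 moving second, so Player 2 prefers to move first.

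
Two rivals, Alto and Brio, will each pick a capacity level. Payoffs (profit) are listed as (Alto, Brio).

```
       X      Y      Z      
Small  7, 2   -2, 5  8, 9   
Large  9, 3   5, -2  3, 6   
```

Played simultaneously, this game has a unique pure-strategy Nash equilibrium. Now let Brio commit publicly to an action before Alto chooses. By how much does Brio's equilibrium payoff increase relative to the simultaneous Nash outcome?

Alto best-responds to each possible Brio move:
- X: Alto compares 7, 9 and picks Large; Brio would get 3.
- Y: Alto compares -2, 5 and picks Large; Brio would get -2.
- Z: Alto compares 8, 3 and picks Small; Brio would get 9.
Brio's induced payoffs are 3, -2, 9, so Brio commits to Z. Subgame-perfect outcome: (Small, Z) with payoffs (8, 9).
For the simultaneous game, intersect best replies.
Alto's best replies: X→Large; Y→Large; Z→Small.
Brio's best replies: Small→Z; Large→Z.
Only (Small, Z) has each player best-responding; Nash payoffs (8, 9).
Brio's commitment gain: 9 − 9 = 0.

0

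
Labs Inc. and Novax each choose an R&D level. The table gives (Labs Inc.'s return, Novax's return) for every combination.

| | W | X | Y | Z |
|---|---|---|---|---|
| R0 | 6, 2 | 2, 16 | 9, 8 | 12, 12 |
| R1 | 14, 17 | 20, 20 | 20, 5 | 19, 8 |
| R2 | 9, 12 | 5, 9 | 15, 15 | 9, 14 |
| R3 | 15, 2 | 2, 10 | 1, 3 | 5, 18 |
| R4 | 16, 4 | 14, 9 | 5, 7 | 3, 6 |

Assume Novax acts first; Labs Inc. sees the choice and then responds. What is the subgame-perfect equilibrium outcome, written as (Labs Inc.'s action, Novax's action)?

(R1, X)

Work backward from Labs Inc.'s decision.
- W: BR = R4, leader payoff 4.
- X: BR = R1, leader payoff 20.
- Y: BR = R1, leader payoff 5.
- Z: BR = R1, leader payoff 8.
Among 4, 20, 5, 8, the best is 20 at X. Subgame-perfect outcome: (R1, X) with payoffs (20, 20).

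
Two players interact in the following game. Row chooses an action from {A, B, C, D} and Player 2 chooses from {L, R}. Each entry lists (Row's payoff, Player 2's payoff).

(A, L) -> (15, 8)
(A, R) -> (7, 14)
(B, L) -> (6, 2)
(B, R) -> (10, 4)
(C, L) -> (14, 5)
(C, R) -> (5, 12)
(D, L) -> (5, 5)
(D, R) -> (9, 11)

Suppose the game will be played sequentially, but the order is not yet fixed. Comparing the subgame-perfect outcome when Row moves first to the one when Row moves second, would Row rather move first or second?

second

If Row leads: Player 2's best replies are A→R, B→R, C→R, D→R; Row's induced payoffs 7, 10, 5, 9; outcome (B, R), payoffs (10, 4).
If Player 2 leads: Row's best replies are L→A, R→B; Player 2's induced payoffs 8, 4; outcome (A, L), payoffs (15, 8).
Row gets 10 moving first and 15 moving second, so Row prefers to move second.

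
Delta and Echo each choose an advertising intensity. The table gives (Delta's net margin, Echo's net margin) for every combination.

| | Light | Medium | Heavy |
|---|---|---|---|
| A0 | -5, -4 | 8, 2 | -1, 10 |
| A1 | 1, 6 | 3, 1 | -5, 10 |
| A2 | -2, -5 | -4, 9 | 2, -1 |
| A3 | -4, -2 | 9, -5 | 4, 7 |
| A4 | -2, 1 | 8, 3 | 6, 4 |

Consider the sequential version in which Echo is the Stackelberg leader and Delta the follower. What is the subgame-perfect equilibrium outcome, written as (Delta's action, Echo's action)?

(A1, Light)

Delta best-responds to each possible Echo move:
- Light: Delta compares -5, 1, -2, -4, -2 and picks A1; Echo would get 6.
- Medium: Delta compares 8, 3, -4, 9, 8 and picks A3; Echo would get -5.
- Heavy: Delta compares -1, -5, 2, 4, 6 and picks A4; Echo would get 4.
Echo's induced payoffs are 6, -5, 4, so Echo commits to Light. Subgame-perfect outcome: (A1, Light) with payoffs (1, 6).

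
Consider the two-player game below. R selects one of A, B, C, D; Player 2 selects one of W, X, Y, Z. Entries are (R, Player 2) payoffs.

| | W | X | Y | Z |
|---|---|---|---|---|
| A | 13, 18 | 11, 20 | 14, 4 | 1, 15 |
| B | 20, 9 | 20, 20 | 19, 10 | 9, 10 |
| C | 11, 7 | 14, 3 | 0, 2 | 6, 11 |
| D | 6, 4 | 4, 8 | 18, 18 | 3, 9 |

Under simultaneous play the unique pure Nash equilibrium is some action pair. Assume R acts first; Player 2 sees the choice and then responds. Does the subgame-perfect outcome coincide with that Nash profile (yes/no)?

yes

Backward induction with R moving first.
- A → Player 2 plays X (best of 18, 20, 4, 15); R gets 11.
- B → Player 2 plays X (best of 9, 20, 10, 10); R gets 20.
- C → Player 2 plays Z (best of 7, 3, 2, 11); R gets 6.
- D → Player 2 plays Y (best of 4, 8, 18, 9); R gets 18.
Maximizing over 11, 20, 6, 18, R chooses B. Subgame-perfect outcome: (B, X) with payoffs (20, 20).
Now find the simultaneous Nash equilibrium.
R's best replies: W→B; X→B; Y→B; Z→B.
Player 2's best replies: A→X; B→X; C→Z; D→Y.
The unique mutual best reply is (B, X), giving (20, 20).
Sequential outcome (B, X) coincides with the Nash profile (B, X).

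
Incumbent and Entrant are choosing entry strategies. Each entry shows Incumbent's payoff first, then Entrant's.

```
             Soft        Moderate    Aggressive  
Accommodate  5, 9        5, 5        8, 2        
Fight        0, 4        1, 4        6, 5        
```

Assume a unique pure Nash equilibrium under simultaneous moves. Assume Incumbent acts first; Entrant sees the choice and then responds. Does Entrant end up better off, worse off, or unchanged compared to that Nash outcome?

worse off

Solve by backward induction (Incumbent leads).
- Accommodate → Entrant plays Soft (best of 9, 5, 2); Incumbent gets 5.
- Fight → Entrant plays Aggressive (best of 4, 4, 5); Incumbent gets 6.
Maximizing over 5, 6, Incumbent chooses Fight. Subgame-perfect outcome: (Fight, Aggressive) with payoffs (6, 5).
Under simultaneous play:
Incumbent's best replies: Soft→Accommodate; Moderate→Accommodate; Aggressive→Accommodate.
Entrant's best replies: Accommodate→Soft; Fight→Aggressive.
The unique mutual best reply is (Accommodate, Soft), giving (5, 9).
Entrant earns 5 sequentially versus 9 at the Nash outcome: worse off.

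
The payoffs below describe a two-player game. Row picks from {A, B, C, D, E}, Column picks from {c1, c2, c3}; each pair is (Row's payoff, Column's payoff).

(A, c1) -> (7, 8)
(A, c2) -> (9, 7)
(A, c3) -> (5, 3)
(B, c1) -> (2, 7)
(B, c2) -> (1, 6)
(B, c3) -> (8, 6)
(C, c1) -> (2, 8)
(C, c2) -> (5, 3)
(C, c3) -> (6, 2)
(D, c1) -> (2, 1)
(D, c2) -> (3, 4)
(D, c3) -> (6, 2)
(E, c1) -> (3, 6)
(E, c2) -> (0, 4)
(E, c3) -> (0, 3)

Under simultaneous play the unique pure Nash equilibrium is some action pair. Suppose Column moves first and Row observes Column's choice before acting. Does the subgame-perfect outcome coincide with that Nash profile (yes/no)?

Backward induction with Column moving first.
- c1: BR = A, leader payoff 8.
- c2: BR = A, leader payoff 7.
- c3: BR = B, leader payoff 6.
Among 8, 7, 6, the best is 8 at c1. Subgame-perfect outcome: (A, c1) with payoffs (7, 8).
Under simultaneous play:
Row's best replies: c1→A; c2→A; c3→B.
Column's best replies: A→c1; B→c1; C→c1; D→c2; E→c1.
Only (A, c1) has each player best-responding; Nash payoffs (7, 8).
Sequential outcome (A, c1) coincides with the Nash profile (A, c1).

yes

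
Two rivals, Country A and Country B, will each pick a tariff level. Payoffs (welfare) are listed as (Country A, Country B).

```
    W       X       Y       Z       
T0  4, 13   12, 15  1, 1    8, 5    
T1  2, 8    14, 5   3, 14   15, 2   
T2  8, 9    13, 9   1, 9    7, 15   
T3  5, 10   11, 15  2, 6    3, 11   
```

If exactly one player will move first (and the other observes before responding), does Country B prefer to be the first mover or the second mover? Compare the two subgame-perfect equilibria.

If Country A leads: Country B's best replies are T0→X, T1→Y, T2→Z, T3→X; Country A's induced payoffs 12, 3, 7, 11; outcome (T0, X), payoffs (12, 15).
If Country B leads: Country A's best replies are W→T2, X→T1, Y→T1, Z→T1; Country B's induced payoffs 9, 5, 14, 2; outcome (T1, Y), payoffs (3, 14).
Country B gets 14 moving first and 15 moving second, so Country B prefers to move second.

second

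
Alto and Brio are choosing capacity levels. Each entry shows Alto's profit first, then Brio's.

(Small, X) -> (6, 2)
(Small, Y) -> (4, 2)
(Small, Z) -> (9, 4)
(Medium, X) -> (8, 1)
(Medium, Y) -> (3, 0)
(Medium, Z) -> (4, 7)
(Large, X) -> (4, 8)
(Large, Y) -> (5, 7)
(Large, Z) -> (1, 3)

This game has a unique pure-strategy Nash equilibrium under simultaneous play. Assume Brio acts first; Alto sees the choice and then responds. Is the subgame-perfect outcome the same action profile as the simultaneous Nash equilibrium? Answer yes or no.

Backward induction with Brio moving first.
- X → Alto plays Medium (best of 6, 8, 4); Brio gets 1.
- Y → Alto plays Large (best of 4, 3, 5); Brio gets 7.
- Z → Alto plays Small (best of 9, 4, 1); Brio gets 4.
Brio's induced payoffs are 1, 7, 4, so Brio commits to Y. Subgame-perfect outcome: (Large, Y) with payoffs (5, 7).
For the simultaneous game, intersect best replies.
Alto's best replies: X→Medium; Y→Large; Z→Small.
Brio's best replies: Small→Z; Medium→Z; Large→X.
The unique mutual best reply is (Small, Z), giving (9, 4).
Sequential outcome (Large, Y) differs from the Nash profile (Small, Z).

no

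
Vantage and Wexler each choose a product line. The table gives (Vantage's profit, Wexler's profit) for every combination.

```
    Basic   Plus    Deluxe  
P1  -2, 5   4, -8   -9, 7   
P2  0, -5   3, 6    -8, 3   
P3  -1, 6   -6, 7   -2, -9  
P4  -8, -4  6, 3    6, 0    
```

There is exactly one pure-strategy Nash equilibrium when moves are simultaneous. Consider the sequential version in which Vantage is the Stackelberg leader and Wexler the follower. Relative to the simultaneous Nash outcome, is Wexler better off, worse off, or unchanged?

unchanged

Backward induction with Vantage moving first.
- P1: Wexler compares 5, -8, 7 and picks Deluxe; Vantage would get -9.
- P2: Wexler compares -5, 6, 3 and picks Plus; Vantage would get 3.
- P3: Wexler compares 6, 7, -9 and picks Plus; Vantage would get -6.
- P4: Wexler compares -4, 3, 0 and picks Plus; Vantage would get 6.
Vantage's induced payoffs are -9, 3, -6, 6, so Vantage commits to P4. Subgame-perfect outcome: (P4, Plus) with payoffs (6, 3).
Under simultaneous play:
Vantage's best replies: Basic→P2; Plus→P4; Deluxe→P4.
Wexler's best replies: P1→Deluxe; P2→Plus; P3→Plus; P4→Plus.
The unique mutual best reply is (P4, Plus), giving (6, 3).
Wexler earns 3 sequentially versus 3 at the Nash outcome: unchanged.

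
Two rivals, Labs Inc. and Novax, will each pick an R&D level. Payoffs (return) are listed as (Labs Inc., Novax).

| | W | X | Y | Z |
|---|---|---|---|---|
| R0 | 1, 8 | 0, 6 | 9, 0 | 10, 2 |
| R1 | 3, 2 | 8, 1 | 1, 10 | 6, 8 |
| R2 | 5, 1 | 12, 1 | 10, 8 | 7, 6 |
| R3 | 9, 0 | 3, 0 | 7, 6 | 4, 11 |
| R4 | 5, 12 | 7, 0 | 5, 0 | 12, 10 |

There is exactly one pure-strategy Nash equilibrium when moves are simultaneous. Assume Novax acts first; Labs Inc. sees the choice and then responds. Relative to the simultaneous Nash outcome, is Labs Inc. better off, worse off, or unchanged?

Work backward from Labs Inc.'s decision.
- W: Labs Inc. compares 1, 3, 5, 9, 5 and picks R3; Novax would get 0.
- X: Labs Inc. compares 0, 8, 12, 3, 7 and picks R2; Novax would get 1.
- Y: Labs Inc. compares 9, 1, 10, 7, 5 and picks R2; Novax would get 8.
- Z: Labs Inc. compares 10, 6, 7, 4, 12 and picks R4; Novax would get 10.
Among 0, 1, 8, 10, the best is 10 at Z. Subgame-perfect outcome: (R4, Z) with payoffs (12, 10).
Now find the simultaneous Nash equilibrium.
Labs Inc.'s best replies: W→R3; X→R2; Y→R2; Z→R4.
Novax's best replies: R0→W; R1→Y; R2→Y; R3→Z; R4→W.
Only (R2, Y) has each player best-responding; Nash payoffs (10, 8).
Labs Inc. earns 12 sequentially versus 10 at the Nash outcome: better off.

better off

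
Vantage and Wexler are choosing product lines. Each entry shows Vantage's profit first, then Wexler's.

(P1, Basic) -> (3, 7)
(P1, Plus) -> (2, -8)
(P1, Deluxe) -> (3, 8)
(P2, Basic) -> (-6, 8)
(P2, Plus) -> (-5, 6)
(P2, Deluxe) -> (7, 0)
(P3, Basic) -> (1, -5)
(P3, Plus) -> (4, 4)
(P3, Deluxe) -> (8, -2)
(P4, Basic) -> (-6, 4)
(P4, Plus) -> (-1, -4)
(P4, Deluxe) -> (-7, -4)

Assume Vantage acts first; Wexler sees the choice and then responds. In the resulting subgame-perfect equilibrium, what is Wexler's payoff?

Wexler best-responds to each possible Vantage move:
- P1 → Wexler plays Deluxe (best of 7, -8, 8); Vantage gets 3.
- P2 → Wexler plays Basic (best of 8, 6, 0); Vantage gets -6.
- P3 → Wexler plays Plus (best of -5, 4, -2); Vantage gets 4.
- P4 → Wexler plays Basic (best of 4, -4, -4); Vantage gets -6.
Among 3, -6, 4, -6, the best is 4 at P3. Subgame-perfect outcome: (P3, Plus) with payoffs (4, 4).

4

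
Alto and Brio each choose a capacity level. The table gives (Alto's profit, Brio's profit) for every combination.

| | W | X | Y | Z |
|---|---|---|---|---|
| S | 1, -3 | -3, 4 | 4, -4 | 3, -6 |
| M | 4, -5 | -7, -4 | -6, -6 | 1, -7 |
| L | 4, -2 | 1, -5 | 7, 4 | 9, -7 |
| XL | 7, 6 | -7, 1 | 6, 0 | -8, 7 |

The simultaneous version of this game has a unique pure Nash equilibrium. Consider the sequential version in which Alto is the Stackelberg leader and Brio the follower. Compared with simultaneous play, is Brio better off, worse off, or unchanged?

unchanged

Solve by backward induction (Alto leads).
- S: BR = X, leader payoff -3.
- M: BR = X, leader payoff -7.
- L: BR = Y, leader payoff 7.
- XL: BR = Z, leader payoff -8.
Among -3, -7, 7, -8, the best is 7 at L. Subgame-perfect outcome: (L, Y) with payoffs (7, 4).
Under simultaneous play:
Alto's best replies: W→XL; X→L; Y→L; Z→L.
Brio's best replies: S→X; M→X; L→Y; XL→Z.
The unique mutual best reply is (L, Y), giving (7, 4).
Brio earns 4 sequentially versus 4 at the Nash outcome: unchanged.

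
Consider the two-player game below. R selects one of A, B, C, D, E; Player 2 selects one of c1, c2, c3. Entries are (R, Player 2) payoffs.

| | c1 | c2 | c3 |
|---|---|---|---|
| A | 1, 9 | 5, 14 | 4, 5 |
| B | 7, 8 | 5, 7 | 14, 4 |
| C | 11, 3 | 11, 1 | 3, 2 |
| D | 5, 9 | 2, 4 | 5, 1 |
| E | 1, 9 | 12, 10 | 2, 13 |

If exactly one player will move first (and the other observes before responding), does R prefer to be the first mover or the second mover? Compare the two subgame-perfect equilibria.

second

If R leads: Player 2's best replies are A→c2, B→c1, C→c1, D→c1, E→c3; R's induced payoffs 5, 7, 11, 5, 2; outcome (C, c1), payoffs (11, 3).
If Player 2 leads: R's best replies are c1→C, c2→E, c3→B; Player 2's induced payoffs 3, 10, 4; outcome (E, c2), payoffs (12, 10).
R gets 11 moving first and 12 moving second, so R prefers to move second.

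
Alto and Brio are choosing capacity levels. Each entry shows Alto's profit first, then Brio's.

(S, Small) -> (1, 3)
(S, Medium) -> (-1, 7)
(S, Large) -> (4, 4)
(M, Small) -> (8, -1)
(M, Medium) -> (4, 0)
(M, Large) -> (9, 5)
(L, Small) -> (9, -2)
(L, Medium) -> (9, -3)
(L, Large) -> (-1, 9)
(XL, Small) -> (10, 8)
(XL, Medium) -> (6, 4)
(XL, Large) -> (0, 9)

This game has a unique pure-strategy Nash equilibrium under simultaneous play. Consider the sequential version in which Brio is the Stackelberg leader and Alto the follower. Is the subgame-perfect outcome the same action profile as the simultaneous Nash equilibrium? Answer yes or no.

no

Work backward from Alto's decision.
- Small → Alto plays XL (best of 1, 8, 9, 10); Brio gets 8.
- Medium → Alto plays L (best of -1, 4, 9, 6); Brio gets -3.
- Large → Alto plays M (best of 4, 9, -1, 0); Brio gets 5.
Maximizing over 8, -3, 5, Brio chooses Small. Subgame-perfect outcome: (XL, Small) with payoffs (10, 8).
Under simultaneous play:
Alto's best replies: Small→XL; Medium→L; Large→M.
Brio's best replies: S→Medium; M→Large; L→Large; XL→Large.
Only (M, Large) has each player best-responding; Nash payoffs (9, 5).
Sequential outcome (XL, Small) differs from the Nash profile (M, Large).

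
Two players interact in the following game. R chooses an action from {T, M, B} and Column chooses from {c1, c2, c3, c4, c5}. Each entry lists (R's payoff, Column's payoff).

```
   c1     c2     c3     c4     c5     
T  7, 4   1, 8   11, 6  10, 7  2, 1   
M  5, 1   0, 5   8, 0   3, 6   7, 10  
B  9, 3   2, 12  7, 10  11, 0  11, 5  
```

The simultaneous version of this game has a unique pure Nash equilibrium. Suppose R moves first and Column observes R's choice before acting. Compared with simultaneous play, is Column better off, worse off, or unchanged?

worse off

Solve by backward induction (R leads).
- T: BR = c2, leader payoff 1.
- M: BR = c5, leader payoff 7.
- B: BR = c2, leader payoff 2.
R's induced payoffs are 1, 7, 2, so R commits to M. Subgame-perfect outcome: (M, c5) with payoffs (7, 10).
For the simultaneous game, intersect best replies.
R's best replies: c1→B; c2→B; c3→T; c4→B; c5→B.
Column's best replies: T→c2; M→c5; B→c2.
Only (B, c2) has each player best-responding; Nash payoffs (2, 12).
Column earns 10 sequentially versus 12 at the Nash outcome: worse off.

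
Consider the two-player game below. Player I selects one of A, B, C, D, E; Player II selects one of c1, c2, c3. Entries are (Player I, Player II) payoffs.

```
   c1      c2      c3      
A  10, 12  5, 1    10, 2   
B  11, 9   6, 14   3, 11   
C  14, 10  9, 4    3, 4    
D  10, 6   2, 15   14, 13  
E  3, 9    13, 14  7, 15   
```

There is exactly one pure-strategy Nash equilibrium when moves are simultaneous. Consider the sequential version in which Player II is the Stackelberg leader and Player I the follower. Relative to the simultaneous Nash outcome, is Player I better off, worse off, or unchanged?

worse off

Solve by backward induction (Player II leads).
- c1 → Player I plays C (best of 10, 11, 14, 10, 3); Player II gets 10.
- c2 → Player I plays E (best of 5, 6, 9, 2, 13); Player II gets 14.
- c3 → Player I plays D (best of 10, 3, 3, 14, 7); Player II gets 13.
Maximizing over 10, 14, 13, Player II chooses c2. Subgame-perfect outcome: (E, c2) with payoffs (13, 14).
Now find the simultaneous Nash equilibrium.
Player I's best replies: c1→C; c2→E; c3→D.
Player II's best replies: A→c1; B→c2; C→c1; D→c2; E→c3.
The unique mutual best reply is (C, c1), giving (14, 10).
Player I earns 13 sequentially versus 14 at the Nash outcome: worse off.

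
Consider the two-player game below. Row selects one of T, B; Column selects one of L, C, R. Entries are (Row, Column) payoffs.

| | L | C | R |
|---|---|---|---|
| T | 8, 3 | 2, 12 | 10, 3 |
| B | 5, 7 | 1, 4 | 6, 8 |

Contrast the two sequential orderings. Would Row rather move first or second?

If Row leads: Column's best replies are T→C, B→R; Row's induced payoffs 2, 6; outcome (B, R), payoffs (6, 8).
If Column leads: Row's best replies are L→T, C→T, R→T; Column's induced payoffs 3, 12, 3; outcome (T, C), payoffs (2, 12).
Row gets 6 moving first and 2 moving second, so Row prefers to move first.

first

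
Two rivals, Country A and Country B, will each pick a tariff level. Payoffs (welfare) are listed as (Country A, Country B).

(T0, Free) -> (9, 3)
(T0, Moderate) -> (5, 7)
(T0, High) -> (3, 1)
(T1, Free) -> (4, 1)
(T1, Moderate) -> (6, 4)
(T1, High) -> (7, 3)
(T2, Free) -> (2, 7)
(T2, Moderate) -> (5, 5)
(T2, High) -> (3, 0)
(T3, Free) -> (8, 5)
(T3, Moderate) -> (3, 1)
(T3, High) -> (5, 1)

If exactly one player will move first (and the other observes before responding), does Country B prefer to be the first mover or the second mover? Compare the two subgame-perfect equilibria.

second

If Country A leads: Country B's best replies are T0→Moderate, T1→Moderate, T2→Free, T3→Free; Country A's induced payoffs 5, 6, 2, 8; outcome (T3, Free), payoffs (8, 5).
If Country B leads: Country A's best replies are Free→T0, Moderate→T1, High→T1; Country B's induced payoffs 3, 4, 3; outcome (T1, Moderate), payoffs (6, 4).
Country B gets 4 moving first and 5 moving second, so Country B prefers to move second.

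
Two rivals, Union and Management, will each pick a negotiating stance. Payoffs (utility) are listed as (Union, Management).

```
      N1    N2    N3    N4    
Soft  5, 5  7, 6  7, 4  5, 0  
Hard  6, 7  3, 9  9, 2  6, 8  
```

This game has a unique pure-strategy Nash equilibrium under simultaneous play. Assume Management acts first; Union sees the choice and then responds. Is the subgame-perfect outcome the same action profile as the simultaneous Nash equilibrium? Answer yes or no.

Union best-responds to each possible Management move:
- N1 → Union plays Hard (best of 5, 6); Management gets 7.
- N2 → Union plays Soft (best of 7, 3); Management gets 6.
- N3 → Union plays Hard (best of 7, 9); Management gets 2.
- N4 → Union plays Hard (best of 5, 6); Management gets 8.
Management's induced payoffs are 7, 6, 2, 8, so Management commits to N4. Subgame-perfect outcome: (Hard, N4) with payoffs (6, 8).
For the simultaneous game, intersect best replies.
Union's best replies: N1→Hard; N2→Soft; N3→Hard; N4→Hard.
Management's best replies: Soft→N2; Hard→N2.
The unique mutual best reply is (Soft, N2), giving (7, 6).
Sequential outcome (Hard, N4) differs from the Nash profile (Soft, N2).

no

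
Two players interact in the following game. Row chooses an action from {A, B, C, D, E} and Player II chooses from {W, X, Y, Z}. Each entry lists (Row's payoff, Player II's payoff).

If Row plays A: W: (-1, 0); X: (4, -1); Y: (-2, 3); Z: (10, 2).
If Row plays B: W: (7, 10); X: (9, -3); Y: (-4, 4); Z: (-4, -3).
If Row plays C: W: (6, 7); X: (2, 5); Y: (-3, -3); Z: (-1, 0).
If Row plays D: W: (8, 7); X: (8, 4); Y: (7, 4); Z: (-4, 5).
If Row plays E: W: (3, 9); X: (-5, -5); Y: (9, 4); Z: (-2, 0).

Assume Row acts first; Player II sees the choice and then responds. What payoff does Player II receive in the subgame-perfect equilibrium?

7

Solve by backward induction (Row leads).
- A: Player II compares 0, -1, 3, 2 and picks Y; Row would get -2.
- B: Player II compares 10, -3, 4, -3 and picks W; Row would get 7.
- C: Player II compares 7, 5, -3, 0 and picks W; Row would get 6.
- D: Player II compares 7, 4, 4, 5 and picks W; Row would get 8.
- E: Player II compares 9, -5, 4, 0 and picks W; Row would get 3.
Among -2, 7, 6, 8, 3, the best is 8 at D. Subgame-perfect outcome: (D, W) with payoffs (8, 7).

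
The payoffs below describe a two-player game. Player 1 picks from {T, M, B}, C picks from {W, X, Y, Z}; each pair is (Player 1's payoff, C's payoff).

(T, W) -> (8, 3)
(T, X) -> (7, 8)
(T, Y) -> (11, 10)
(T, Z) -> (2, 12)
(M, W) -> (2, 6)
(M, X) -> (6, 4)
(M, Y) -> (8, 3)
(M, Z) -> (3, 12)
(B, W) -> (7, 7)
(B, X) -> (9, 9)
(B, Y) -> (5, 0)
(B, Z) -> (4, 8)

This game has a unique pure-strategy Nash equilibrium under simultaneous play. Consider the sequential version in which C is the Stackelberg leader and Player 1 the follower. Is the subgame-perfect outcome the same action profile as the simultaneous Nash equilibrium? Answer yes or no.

no

Work backward from Player 1's decision.
- W: BR = T, leader payoff 3.
- X: BR = B, leader payoff 9.
- Y: BR = T, leader payoff 10.
- Z: BR = B, leader payoff 8.
Maximizing over 3, 9, 10, 8, C chooses Y. Subgame-perfect outcome: (T, Y) with payoffs (11, 10).
Under simultaneous play:
Player 1's best replies: W→T; X→B; Y→T; Z→B.
C's best replies: T→Z; M→Z; B→X.
The unique mutual best reply is (B, X), giving (9, 9).
Sequential outcome (T, Y) differs from the Nash profile (B, X).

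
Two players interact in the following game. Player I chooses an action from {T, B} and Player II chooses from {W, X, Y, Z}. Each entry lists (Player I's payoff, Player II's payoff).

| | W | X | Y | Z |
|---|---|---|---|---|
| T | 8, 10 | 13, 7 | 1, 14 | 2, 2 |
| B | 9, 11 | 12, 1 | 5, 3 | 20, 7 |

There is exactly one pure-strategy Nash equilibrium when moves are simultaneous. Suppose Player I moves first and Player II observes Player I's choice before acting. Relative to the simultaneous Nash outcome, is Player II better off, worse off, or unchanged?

unchanged

Player II best-responds to each possible Player I move:
- T: BR = Y, leader payoff 1.
- B: BR = W, leader payoff 9.
Player I's induced payoffs are 1, 9, so Player I commits to B. Subgame-perfect outcome: (B, W) with payoffs (9, 11).
For the simultaneous game, intersect best replies.
Player I's best replies: W→B; X→T; Y→B; Z→B.
Player II's best replies: T→Y; B→W.
Only (B, W) has each player best-responding; Nash payoffs (9, 11).
Player II earns 11 sequentially versus 11 at the Nash outcome: unchanged.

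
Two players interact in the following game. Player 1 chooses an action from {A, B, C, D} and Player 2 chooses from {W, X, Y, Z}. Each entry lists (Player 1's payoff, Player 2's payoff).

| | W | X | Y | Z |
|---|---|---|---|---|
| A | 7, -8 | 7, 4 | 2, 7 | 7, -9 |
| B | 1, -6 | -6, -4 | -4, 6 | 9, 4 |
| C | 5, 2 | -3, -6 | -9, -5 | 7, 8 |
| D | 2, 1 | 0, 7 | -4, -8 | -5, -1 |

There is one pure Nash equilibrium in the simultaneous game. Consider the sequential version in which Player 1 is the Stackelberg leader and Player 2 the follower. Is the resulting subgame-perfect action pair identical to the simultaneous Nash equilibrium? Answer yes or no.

no

Backward induction with Player 1 moving first.
- A: BR = Y, leader payoff 2.
- B: BR = Y, leader payoff -4.
- C: BR = Z, leader payoff 7.
- D: BR = X, leader payoff 0.
Player 1's induced payoffs are 2, -4, 7, 0, so Player 1 commits to C. Subgame-perfect outcome: (C, Z) with payoffs (7, 8).
Now find the simultaneous Nash equilibrium.
Player 1's best replies: W→A; X→A; Y→A; Z→B.
Player 2's best replies: A→Y; B→Y; C→Z; D→X.
Only (A, Y) has each player best-responding; Nash payoffs (2, 7).
Sequential outcome (C, Z) differs from the Nash profile (A, Y).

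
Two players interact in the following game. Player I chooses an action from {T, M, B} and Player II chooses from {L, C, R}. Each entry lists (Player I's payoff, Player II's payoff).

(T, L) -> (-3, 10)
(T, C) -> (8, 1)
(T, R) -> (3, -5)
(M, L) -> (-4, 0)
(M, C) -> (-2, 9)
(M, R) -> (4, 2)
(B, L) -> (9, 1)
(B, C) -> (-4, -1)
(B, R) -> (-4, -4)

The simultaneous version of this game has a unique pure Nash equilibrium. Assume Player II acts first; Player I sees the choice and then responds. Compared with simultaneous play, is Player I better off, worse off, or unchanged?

Backward induction with Player II moving first.
- L: Player I compares -3, -4, 9 and picks B; Player II would get 1.
- C: Player I compares 8, -2, -4 and picks T; Player II would get 1.
- R: Player I compares 3, 4, -4 and picks M; Player II would get 2.
Among 1, 1, 2, the best is 2 at R. Subgame-perfect outcome: (M, R) with payoffs (4, 2).
Under simultaneous play:
Player I's best replies: L→B; C→T; R→M.
Player II's best replies: T→L; M→C; B→L.
The unique mutual best reply is (B, L), giving (9, 1).
Player I earns 4 sequentially versus 9 at the Nash outcome: worse off.

worse off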